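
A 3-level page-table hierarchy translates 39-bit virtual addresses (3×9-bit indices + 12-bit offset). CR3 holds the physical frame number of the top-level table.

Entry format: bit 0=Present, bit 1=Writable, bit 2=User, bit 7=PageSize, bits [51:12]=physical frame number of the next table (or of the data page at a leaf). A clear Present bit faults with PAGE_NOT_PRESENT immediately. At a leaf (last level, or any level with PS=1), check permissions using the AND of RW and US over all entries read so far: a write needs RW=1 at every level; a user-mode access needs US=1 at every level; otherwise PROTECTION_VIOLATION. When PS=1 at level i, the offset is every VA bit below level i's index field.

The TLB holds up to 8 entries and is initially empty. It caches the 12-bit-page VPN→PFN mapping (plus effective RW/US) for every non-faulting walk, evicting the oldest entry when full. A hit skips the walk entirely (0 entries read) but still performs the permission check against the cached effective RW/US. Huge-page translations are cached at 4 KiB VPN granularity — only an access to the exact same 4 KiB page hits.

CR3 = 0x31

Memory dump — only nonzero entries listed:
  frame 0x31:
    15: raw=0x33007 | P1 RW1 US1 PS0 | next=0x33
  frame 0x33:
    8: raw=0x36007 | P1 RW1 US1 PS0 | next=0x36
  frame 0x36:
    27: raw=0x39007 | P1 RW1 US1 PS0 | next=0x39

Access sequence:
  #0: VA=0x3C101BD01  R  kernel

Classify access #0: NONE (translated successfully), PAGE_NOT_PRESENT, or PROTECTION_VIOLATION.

Per-access translation:
#0 VA=0x3C101BD01 (r,kernel):
  L0: frame=0x31 idx=15 entry=0x33007 [P=1 RW=1 US=1 PS=0]
  L1: frame=0x33 idx=8 entry=0x36007 [P=1 RW=1 US=1 PS=0]
  L2: frame=0x36 idx=27 entry=0x39007 [P=1 RW=1 US=1 PS=0]
  ⇒ phys 0x39D01  [3 reads]

Access #0 fault: NONE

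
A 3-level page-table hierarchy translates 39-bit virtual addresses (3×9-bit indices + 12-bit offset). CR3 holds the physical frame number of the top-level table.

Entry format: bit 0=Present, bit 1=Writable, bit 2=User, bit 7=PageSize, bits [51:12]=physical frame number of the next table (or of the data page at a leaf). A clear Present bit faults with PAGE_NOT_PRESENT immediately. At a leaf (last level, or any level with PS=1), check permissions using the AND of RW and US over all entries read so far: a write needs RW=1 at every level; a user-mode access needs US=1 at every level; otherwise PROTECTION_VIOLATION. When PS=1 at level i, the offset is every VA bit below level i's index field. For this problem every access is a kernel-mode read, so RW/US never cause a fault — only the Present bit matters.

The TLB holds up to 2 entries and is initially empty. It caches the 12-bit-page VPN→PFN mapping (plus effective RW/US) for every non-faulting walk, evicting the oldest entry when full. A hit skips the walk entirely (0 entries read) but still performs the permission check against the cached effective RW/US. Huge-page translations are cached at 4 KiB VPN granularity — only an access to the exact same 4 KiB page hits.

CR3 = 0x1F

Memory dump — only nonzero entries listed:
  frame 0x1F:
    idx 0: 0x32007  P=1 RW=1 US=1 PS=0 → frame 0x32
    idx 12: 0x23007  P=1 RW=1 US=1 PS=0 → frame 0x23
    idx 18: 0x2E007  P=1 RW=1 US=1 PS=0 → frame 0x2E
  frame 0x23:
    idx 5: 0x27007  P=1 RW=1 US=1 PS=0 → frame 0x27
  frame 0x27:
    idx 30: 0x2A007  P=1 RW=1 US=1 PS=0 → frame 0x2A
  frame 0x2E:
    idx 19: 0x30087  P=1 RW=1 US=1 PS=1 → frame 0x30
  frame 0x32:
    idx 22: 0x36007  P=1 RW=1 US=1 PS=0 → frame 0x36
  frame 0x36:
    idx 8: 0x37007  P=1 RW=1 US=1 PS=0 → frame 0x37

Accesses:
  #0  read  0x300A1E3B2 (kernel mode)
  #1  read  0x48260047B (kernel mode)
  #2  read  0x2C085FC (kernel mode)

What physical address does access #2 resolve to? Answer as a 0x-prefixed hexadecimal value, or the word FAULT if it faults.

Trace:
#0 VA=0x300A1E3B2 (r,kernel):
  L0 @0x1F[12] → 0x23007  P=1,RW=1,US=1,PS=0
  L1 @0x23[5] → 0x27007  P=1,RW=1,US=1,PS=0
  L2 @0x27[30] → 0x2A007  P=1,RW=1,US=1,PS=0
  ⇒ phys 0x2A3B2  [3 reads]
#1 VA=0x48260047B (r,kernel):
  L0 @0x1F[18] → 0x2E007  P=1,RW=1,US=1,PS=0
  L1 @0x2E[19] → 0x30087  P=1,RW=1,US=1,PS=1
  ⇒ phys 0x3047B (huge @L1)  [2 reads]
#2 VA=0x2C085FC (r,kernel):
  L0 @0x1F[0] → 0x32007  P=1,RW=1,US=1,PS=0
  L1 @0x32[22] → 0x36007  P=1,RW=1,US=1,PS=0
  L2 @0x36[8] → 0x37007  P=1,RW=1,US=1,PS=0
  ⇒ phys 0x375FC  [3 reads]

Access #2 PA: 0x375FC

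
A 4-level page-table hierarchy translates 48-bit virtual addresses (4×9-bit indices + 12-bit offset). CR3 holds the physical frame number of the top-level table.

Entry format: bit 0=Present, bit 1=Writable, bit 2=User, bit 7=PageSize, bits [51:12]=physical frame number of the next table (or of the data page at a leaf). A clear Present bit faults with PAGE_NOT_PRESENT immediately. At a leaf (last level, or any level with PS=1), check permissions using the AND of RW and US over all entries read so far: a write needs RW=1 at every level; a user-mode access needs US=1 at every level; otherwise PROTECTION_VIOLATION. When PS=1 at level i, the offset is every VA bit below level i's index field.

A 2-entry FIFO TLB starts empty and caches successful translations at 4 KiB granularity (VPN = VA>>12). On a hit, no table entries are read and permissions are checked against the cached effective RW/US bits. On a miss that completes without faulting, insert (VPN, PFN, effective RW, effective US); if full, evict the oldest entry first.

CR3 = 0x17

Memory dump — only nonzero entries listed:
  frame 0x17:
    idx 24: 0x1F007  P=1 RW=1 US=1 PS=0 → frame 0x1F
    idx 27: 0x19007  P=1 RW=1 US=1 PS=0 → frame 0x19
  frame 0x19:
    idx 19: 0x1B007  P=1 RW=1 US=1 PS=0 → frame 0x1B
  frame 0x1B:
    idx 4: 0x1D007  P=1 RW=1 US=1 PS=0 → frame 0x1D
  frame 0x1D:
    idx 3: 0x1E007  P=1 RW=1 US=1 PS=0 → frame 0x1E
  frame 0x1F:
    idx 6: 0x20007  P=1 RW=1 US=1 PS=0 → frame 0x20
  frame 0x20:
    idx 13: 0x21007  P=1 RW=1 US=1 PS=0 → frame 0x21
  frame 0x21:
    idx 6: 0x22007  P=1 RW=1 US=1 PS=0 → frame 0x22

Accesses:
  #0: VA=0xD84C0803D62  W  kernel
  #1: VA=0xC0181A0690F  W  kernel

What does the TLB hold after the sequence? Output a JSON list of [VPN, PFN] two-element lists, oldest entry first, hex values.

Trace:
#0 VA=0xD84C0803D62 (w,kernel):
  L0 @0x17[27] → 0x19007  P=1,RW=1,US=1,PS=0
  L1 @0x19[19] → 0x1B007  P=1,RW=1,US=1,PS=0
  L2 @0x1B[4] → 0x1D007  P=1,RW=1,US=1,PS=0
  L3 @0x1D[3] → 0x1E007  P=1,RW=1,US=1,PS=0
  ✓ 0x1ED62  — 4 lookups
#1 VA=0xC0181A0690F (w,kernel):
  L0 @0x17[24] → 0x1F007  P=1,RW=1,US=1,PS=0
  L1 @0x1F[6] → 0x20007  P=1,RW=1,US=1,PS=0
  L2 @0x20[13] → 0x21007  P=1,RW=1,US=1,PS=0
  L3 @0x21[6] → 0x22007  P=1,RW=1,US=1,PS=0
  ✓ 0x2290F  — 4 lookups

TLB: [["0xD84C0803", "0x1E"], ["0xC0181A06", "0x22"]]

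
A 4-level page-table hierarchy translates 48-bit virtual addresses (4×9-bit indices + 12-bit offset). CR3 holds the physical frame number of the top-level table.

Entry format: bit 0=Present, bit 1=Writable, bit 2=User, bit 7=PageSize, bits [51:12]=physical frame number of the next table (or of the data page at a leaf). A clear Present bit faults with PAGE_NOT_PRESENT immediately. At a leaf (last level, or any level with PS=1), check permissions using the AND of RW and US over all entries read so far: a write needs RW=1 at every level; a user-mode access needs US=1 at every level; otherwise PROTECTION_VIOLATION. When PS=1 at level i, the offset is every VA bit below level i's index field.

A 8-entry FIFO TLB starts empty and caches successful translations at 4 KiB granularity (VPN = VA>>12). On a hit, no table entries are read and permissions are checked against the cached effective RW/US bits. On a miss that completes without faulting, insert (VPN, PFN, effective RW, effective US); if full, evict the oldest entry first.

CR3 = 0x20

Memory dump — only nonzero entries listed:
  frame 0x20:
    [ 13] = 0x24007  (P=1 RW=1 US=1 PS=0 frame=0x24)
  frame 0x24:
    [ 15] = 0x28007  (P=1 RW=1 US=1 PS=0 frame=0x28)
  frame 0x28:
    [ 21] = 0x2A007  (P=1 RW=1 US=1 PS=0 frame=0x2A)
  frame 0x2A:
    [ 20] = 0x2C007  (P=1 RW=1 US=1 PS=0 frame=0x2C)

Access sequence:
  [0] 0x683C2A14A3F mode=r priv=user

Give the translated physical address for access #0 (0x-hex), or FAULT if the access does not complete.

Trace:
#0 VA=0x683C2A14A3F (r,user):
  L0 @0x20[13] → 0x24007  P=1,RW=1,US=1,PS=0
  L1 @0x24[15] → 0x28007  P=1,RW=1,US=1,PS=0
  L2 @0x28[21] → 0x2A007  P=1,RW=1,US=1,PS=0
  L3 @0x2A[20] → 0x2C007  P=1,RW=1,US=1,PS=0
  ⇒ phys 0x2CA3F  [4 reads]

Access #0 PA: 0x2CA3F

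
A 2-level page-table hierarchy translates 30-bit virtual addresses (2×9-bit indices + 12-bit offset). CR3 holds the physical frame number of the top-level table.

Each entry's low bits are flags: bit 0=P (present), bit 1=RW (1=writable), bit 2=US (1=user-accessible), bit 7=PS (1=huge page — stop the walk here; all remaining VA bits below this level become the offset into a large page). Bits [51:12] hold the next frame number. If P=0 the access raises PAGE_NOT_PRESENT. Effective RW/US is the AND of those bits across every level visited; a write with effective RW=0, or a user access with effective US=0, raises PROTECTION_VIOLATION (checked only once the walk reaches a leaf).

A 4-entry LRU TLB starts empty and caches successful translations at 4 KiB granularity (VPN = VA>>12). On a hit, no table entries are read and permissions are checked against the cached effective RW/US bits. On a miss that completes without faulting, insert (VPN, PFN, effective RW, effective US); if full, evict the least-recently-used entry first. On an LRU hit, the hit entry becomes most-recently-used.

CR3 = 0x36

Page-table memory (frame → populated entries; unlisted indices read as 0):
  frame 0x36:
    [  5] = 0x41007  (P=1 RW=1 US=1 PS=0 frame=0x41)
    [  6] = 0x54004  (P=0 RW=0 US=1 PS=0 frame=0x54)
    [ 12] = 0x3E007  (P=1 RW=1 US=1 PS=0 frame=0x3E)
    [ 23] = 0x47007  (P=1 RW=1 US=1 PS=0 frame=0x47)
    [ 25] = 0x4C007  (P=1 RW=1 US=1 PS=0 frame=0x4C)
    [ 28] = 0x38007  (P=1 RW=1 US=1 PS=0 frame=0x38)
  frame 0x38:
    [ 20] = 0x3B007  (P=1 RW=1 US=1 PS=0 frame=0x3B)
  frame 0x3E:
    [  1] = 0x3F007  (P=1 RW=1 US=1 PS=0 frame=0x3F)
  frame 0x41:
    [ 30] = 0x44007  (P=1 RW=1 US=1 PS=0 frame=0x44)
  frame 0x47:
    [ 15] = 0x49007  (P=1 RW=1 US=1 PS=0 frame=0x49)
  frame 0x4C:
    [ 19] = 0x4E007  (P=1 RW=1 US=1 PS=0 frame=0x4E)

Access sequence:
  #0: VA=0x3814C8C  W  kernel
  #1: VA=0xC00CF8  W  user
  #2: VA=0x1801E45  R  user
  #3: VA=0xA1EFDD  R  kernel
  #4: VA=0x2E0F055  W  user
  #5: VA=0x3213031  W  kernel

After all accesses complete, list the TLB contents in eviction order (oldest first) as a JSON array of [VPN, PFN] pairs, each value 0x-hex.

Walk each access:
#0 VA=0x3814C8C (w,kernel):
  L0: frame=0x36 idx=28 entry=0x38007 [P=1 RW=1 US=1 PS=0]
  L1: frame=0x38 idx=20 entry=0x3B007 [P=1 RW=1 US=1 PS=0]
  ⇒ phys 0x3BC8C  [2 reads]
#1 VA=0xC00CF8 (w,user):
  L0: frame=0x36 idx=6 entry=0x54004 [P=0 RW=0 US=1 PS=0]
  ✗ PAGE_NOT_PRESENT  [1 reads]
#2 VA=0x1801E45 (r,user):
  L0: frame=0x36 idx=12 entry=0x3E007 [P=1 RW=1 US=1 PS=0]
  L1: frame=0x3E idx=1 entry=0x3F007 [P=1 RW=1 US=1 PS=0]
  ⇒ phys 0x3FE45  [2 reads]
#3 VA=0xA1EFDD (r,kernel):
  L0: frame=0x36 idx=5 entry=0x41007 [P=1 RW=1 US=1 PS=0]
  L1: frame=0x41 idx=30 entry=0x44007 [P=1 RW=1 US=1 PS=0]
  ⇒ phys 0x44FDD  [2 reads]
#4 VA=0x2E0F055 (w,user):
  L0: frame=0x36 idx=23 entry=0x47007 [P=1 RW=1 US=1 PS=0]
  L1: frame=0x47 idx=15 entry=0x49007 [P=1 RW=1 US=1 PS=0]
  ⇒ phys 0x49055  [2 reads]
#5 VA=0x3213031 (w,kernel):
  L0: frame=0x36 idx=25 entry=0x4C007 [P=1 RW=1 US=1 PS=0]
  L1: frame=0x4C idx=19 entry=0x4E007 [P=1 RW=1 US=1 PS=0]
  ⇒ phys 0x4E031  [2 reads]

TLB: [["0x1801", "0x3F"], ["0xA1E", "0x44"], ["0x2E0F", "0x49"], ["0x3213", "0x4E"]]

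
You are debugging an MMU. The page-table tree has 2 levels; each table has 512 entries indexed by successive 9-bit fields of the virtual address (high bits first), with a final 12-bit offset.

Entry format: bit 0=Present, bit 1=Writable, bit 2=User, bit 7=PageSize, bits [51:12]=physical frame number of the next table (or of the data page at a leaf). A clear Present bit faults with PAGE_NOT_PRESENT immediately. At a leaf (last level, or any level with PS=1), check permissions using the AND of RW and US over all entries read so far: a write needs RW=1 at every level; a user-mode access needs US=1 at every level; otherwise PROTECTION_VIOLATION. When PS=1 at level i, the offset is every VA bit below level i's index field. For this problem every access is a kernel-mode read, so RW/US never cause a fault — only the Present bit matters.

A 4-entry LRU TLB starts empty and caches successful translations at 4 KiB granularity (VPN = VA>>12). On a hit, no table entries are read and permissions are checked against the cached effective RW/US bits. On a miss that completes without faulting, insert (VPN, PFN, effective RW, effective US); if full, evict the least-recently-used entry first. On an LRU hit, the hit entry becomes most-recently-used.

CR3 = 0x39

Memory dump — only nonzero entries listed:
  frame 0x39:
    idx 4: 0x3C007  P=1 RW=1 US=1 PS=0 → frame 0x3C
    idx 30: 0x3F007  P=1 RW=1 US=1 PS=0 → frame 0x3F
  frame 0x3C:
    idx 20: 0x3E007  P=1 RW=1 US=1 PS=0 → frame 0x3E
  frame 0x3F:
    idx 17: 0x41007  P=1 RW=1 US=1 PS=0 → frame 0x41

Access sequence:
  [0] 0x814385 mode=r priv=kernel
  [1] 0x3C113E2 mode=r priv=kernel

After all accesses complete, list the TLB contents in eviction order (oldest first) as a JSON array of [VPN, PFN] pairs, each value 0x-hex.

Trace:
#0 VA=0x814385 (r,kernel):
  L0 @0x39[4] → 0x3C007  P=1,RW=1,US=1,PS=0
  L1 @0x3C[20] → 0x3E007  P=1,RW=1,US=1,PS=0
  ✓ 0x3E385  — 2 lookups
#1 VA=0x3C113E2 (r,kernel):
  L0 @0x39[30] → 0x3F007  P=1,RW=1,US=1,PS=0
  L1 @0x3F[17] → 0x41007  P=1,RW=1,US=1,PS=0
  ✓ 0x413E2  — 2 lookups

TLB: [["0x814", "0x3E"], ["0x3C11", "0x41"]]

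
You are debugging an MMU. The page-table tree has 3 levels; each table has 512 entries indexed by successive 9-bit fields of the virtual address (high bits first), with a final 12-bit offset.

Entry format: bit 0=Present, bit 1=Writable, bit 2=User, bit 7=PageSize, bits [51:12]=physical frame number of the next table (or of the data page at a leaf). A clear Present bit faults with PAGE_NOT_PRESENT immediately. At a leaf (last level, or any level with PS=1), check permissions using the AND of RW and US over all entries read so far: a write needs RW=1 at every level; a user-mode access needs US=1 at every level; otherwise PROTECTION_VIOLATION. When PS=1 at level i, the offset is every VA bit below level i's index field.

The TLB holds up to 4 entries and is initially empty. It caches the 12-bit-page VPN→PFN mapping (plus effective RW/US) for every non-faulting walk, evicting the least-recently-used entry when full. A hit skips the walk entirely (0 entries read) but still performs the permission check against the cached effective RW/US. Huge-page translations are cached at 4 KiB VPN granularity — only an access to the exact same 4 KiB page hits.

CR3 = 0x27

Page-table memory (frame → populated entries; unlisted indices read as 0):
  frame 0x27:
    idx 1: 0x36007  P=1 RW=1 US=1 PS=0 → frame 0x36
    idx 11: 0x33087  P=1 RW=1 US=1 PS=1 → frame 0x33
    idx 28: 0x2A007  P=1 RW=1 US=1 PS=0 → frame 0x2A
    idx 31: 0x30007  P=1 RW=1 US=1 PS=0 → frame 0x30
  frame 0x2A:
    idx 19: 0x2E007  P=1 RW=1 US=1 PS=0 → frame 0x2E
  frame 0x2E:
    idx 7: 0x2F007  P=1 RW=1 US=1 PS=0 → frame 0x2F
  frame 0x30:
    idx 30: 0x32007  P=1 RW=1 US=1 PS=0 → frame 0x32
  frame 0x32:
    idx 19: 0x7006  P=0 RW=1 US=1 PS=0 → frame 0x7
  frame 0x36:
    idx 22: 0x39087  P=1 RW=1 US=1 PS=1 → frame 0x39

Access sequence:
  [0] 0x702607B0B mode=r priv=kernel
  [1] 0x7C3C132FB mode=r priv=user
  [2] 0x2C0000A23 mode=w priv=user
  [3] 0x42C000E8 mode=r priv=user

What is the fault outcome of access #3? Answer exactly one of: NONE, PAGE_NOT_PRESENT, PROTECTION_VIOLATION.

Walk each access:
#0 VA=0x702607B0B (r,kernel):
  L0 @0x27[28] → 0x2A007  P=1,RW=1,US=1,PS=0
  L1 @0x2A[19] → 0x2E007  P=1,RW=1,US=1,PS=0
  L2 @0x2E[7] → 0x2F007  P=1,RW=1,US=1,PS=0
  ✓ 0x2FB0B  — 3 lookups
#1 VA=0x7C3C132FB (r,user):
  L0 @0x27[31] → 0x30007  P=1,RW=1,US=1,PS=0
  L1 @0x30[30] → 0x32007  P=1,RW=1,US=1,PS=0
  L2 @0x32[19] → 0x7006  P=0,RW=1,US=1,PS=0
  ⇒ fault: PAGE_NOT_PRESENT  — 3 lookups
#2 VA=0x2C0000A23 (w,user):
  L0 @0x27[11] → 0x33087  P=1,RW=1,US=1,PS=1
  ✓ 0x33A23 (huge @L0)  — 1 lookups
#3 VA=0x42C000E8 (r,user):
  L0 @0x27[1] → 0x36007  P=1,RW=1,US=1,PS=0
  L1 @0x36[22] → 0x39087  P=1,RW=1,US=1,PS=1
  ✓ 0x390E8 (huge @L1)  — 2 lookups

Access #3 fault: NONE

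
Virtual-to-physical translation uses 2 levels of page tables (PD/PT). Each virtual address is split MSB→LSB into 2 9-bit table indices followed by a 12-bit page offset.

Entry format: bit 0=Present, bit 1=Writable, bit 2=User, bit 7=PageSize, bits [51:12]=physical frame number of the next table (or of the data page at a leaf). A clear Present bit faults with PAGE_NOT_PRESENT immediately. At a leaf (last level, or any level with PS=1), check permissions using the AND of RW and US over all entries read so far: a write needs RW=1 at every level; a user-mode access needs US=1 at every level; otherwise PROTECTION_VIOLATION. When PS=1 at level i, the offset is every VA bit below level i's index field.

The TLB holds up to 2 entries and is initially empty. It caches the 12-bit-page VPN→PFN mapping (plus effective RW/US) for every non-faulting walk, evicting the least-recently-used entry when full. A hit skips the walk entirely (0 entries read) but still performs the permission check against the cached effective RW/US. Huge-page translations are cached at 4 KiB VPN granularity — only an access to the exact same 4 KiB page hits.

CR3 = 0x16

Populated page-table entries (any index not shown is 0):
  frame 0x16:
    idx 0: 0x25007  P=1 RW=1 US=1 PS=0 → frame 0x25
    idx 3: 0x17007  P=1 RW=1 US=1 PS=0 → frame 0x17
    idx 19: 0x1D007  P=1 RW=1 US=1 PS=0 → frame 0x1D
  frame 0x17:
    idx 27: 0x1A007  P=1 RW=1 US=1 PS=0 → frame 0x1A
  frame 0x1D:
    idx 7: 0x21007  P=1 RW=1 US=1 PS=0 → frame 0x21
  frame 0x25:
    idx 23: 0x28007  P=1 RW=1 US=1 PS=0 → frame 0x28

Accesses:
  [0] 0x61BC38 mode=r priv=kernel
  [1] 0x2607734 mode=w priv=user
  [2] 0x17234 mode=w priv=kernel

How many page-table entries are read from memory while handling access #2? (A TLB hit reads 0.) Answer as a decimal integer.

Per-access translation:
#0 VA=0x61BC38 (r,kernel):
  lvl0: tbl 0x16, slot 3 ⇒ 0x17007 (P1/RW1/US1/PS0)
  lvl1: tbl 0x17, slot 27 ⇒ 0x1A007 (P1/RW1/US1/PS0)
  → PA=0x1AC38  (2 entries read)
#1 VA=0x2607734 (w,user):
  lvl0: tbl 0x16, slot 19 ⇒ 0x1D007 (P1/RW1/US1/PS0)
  lvl1: tbl 0x1D, slot 7 ⇒ 0x21007 (P1/RW1/US1/PS0)
  → PA=0x21734  (2 entries read)
#2 VA=0x17234 (w,kernel):
  lvl0: tbl 0x16, slot 0 ⇒ 0x25007 (P1/RW1/US1/PS0)
  lvl1: tbl 0x25, slot 23 ⇒ 0x28007 (P1/RW1/US1/PS0)
  → PA=0x28234  (2 entries read)

Entries read for #2: 2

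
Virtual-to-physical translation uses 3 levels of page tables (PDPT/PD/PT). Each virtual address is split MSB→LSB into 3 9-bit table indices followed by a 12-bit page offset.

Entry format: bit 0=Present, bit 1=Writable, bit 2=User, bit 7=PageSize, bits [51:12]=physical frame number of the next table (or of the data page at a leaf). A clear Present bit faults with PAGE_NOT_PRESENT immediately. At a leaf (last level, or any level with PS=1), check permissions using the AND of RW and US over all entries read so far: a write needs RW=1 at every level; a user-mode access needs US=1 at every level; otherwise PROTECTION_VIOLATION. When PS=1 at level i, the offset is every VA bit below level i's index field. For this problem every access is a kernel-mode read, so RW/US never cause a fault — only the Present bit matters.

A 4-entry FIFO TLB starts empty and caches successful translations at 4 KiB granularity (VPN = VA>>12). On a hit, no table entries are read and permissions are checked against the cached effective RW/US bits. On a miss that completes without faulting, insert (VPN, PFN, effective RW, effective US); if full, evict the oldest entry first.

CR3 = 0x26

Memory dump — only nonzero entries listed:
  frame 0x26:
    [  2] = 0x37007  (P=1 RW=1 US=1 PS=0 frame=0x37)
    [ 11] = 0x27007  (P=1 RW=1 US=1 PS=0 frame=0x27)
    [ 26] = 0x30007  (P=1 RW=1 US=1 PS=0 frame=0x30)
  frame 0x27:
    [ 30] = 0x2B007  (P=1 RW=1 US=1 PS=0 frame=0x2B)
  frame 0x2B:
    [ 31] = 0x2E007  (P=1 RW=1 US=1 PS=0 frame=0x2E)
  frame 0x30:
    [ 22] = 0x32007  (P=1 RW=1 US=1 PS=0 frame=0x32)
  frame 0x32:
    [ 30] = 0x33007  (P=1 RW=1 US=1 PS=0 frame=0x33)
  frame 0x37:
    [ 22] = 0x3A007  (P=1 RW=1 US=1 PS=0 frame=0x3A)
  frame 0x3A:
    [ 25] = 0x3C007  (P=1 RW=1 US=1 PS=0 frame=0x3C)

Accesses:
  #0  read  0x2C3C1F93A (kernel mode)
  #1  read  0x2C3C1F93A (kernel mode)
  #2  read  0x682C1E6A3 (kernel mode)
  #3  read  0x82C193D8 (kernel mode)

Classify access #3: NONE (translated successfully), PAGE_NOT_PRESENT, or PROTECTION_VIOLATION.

Per-access translation:
#0 VA=0x2C3C1F93A (r,kernel):
  [0] read 0x26 idx=11: raw=0x27007 flags P=1 W=1 U=1 S=0
  [1] read 0x27 idx=30: raw=0x2B007 flags P=1 W=1 U=1 S=0
  [2] read 0x2B idx=31: raw=0x2E007 flags P=1 W=1 U=1 S=0
  ⇒ phys 0x2E93A  [3 reads]
#1 VA=0x2C3C1F93A (r,kernel):
  TLB hit vpn=0x2C3C1F → PA=0x2E93A
#2 VA=0x682C1E6A3 (r,kernel):
  [0] read 0x26 idx=26: raw=0x30007 flags P=1 W=1 U=1 S=0
  [1] read 0x30 idx=22: raw=0x32007 flags P=1 W=1 U=1 S=0
  [2] read 0x32 idx=30: raw=0x33007 flags P=1 W=1 U=1 S=0
  ⇒ phys 0x336A3  [3 reads]
#3 VA=0x82C193D8 (r,kernel):
  [0] read 0x26 idx=2: raw=0x37007 flags P=1 W=1 U=1 S=0
  [1] read 0x37 idx=22: raw=0x3A007 flags P=1 W=1 U=1 S=0
  [2] read 0x3A idx=25: raw=0x3C007 flags P=1 W=1 U=1 S=0
  ⇒ phys 0x3C3D8  [3 reads]

Access #3 fault: NONE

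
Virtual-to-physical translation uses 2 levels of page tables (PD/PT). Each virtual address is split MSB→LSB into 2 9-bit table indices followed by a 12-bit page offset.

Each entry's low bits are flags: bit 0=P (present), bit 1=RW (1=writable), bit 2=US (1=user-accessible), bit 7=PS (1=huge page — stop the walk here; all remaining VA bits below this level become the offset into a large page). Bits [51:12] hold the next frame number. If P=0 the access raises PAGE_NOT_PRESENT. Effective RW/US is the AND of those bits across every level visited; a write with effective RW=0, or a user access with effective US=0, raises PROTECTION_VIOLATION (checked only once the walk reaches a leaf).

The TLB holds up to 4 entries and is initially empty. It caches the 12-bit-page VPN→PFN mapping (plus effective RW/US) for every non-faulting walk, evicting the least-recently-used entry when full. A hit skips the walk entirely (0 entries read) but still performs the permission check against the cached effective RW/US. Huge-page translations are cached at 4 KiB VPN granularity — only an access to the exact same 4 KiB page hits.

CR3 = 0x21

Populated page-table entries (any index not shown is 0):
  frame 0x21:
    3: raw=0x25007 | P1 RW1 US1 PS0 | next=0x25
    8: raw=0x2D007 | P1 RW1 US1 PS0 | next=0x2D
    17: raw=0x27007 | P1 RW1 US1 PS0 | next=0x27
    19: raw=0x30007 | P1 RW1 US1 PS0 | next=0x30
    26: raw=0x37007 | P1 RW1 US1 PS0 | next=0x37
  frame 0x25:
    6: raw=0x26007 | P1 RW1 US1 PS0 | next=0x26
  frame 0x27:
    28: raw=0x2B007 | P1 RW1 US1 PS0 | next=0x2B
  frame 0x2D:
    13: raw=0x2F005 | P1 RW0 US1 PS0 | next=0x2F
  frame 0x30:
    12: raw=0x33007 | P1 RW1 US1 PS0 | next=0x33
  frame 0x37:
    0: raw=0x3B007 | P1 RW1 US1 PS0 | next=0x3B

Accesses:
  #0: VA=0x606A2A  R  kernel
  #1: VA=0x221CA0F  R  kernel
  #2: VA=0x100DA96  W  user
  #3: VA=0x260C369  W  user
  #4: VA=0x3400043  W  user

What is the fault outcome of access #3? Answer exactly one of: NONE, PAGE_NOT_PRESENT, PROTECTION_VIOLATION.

Per-access translation:
#0 VA=0x606A2A (r,kernel):
  lvl0: tbl 0x21, slot 3 ⇒ 0x25007 (P1/RW1/US1/PS0)
  lvl1: tbl 0x25, slot 6 ⇒ 0x26007 (P1/RW1/US1/PS0)
  → PA=0x26A2A  (2 entries read)
#1 VA=0x221CA0F (r,kernel):
  lvl0: tbl 0x21, slot 17 ⇒ 0x27007 (P1/RW1/US1/PS0)
  lvl1: tbl 0x27, slot 28 ⇒ 0x2B007 (P1/RW1/US1/PS0)
  → PA=0x2BA0F  (2 entries read)
#2 VA=0x100DA96 (w,user):
  lvl0: tbl 0x21, slot 8 ⇒ 0x2D007 (P1/RW1/US1/PS0)
  lvl1: tbl 0x2D, slot 13 ⇒ 0x2F005 (P1/RW0/US1/PS0)
  → PROTECTION_VIOLATION  (2 entries read)
#3 VA=0x260C369 (w,user):
  lvl0: tbl 0x21, slot 19 ⇒ 0x30007 (P1/RW1/US1/PS0)
  lvl1: tbl 0x30, slot 12 ⇒ 0x33007 (P1/RW1/US1/PS0)
  → PA=0x33369  (2 entries read)
#4 VA=0x3400043 (w,user):
  lvl0: tbl 0x21, slot 26 ⇒ 0x37007 (P1/RW1/US1/PS0)
  lvl1: tbl 0x37, slot 0 ⇒ 0x3B007 (P1/RW1/US1/PS0)
  → PA=0x3B043  (2 entries read)

Access #3 fault: NONE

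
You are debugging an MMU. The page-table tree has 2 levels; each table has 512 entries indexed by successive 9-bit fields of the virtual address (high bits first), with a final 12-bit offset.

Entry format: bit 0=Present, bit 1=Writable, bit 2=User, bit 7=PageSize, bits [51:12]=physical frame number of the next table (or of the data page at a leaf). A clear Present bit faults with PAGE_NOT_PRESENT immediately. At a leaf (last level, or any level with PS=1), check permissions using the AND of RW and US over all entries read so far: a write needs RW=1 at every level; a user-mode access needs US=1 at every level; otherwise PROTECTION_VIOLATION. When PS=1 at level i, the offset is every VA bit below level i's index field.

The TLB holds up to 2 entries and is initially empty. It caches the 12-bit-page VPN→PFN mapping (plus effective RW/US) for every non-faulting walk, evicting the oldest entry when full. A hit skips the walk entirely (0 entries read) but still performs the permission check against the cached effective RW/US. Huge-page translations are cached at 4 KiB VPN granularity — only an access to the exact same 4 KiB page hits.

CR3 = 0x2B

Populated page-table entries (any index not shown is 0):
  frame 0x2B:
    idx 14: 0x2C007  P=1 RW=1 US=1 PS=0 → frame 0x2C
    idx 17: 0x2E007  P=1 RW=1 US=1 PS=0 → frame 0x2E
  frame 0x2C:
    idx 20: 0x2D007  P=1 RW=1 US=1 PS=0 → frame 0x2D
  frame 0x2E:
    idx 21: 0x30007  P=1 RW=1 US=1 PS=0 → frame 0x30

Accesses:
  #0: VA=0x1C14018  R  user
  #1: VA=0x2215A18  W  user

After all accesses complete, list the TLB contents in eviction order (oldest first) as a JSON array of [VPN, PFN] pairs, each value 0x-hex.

Walk each access:
#0 VA=0x1C14018 (r,user):
  lvl0: tbl 0x2B, slot 14 ⇒ 0x2C007 (P1/RW1/US1/PS0)
  lvl1: tbl 0x2C, slot 20 ⇒ 0x2D007 (P1/RW1/US1/PS0)
  ✓ 0x2D018  — 2 lookups
#1 VA=0x2215A18 (w,user):
  lvl0: tbl 0x2B, slot 17 ⇒ 0x2E007 (P1/RW1/US1/PS0)
  lvl1: tbl 0x2E, slot 21 ⇒ 0x30007 (P1/RW1/US1/PS0)
  ✓ 0x30A18  — 2 lookups

TLB: [["0x1C14", "0x2D"], ["0x2215", "0x30"]]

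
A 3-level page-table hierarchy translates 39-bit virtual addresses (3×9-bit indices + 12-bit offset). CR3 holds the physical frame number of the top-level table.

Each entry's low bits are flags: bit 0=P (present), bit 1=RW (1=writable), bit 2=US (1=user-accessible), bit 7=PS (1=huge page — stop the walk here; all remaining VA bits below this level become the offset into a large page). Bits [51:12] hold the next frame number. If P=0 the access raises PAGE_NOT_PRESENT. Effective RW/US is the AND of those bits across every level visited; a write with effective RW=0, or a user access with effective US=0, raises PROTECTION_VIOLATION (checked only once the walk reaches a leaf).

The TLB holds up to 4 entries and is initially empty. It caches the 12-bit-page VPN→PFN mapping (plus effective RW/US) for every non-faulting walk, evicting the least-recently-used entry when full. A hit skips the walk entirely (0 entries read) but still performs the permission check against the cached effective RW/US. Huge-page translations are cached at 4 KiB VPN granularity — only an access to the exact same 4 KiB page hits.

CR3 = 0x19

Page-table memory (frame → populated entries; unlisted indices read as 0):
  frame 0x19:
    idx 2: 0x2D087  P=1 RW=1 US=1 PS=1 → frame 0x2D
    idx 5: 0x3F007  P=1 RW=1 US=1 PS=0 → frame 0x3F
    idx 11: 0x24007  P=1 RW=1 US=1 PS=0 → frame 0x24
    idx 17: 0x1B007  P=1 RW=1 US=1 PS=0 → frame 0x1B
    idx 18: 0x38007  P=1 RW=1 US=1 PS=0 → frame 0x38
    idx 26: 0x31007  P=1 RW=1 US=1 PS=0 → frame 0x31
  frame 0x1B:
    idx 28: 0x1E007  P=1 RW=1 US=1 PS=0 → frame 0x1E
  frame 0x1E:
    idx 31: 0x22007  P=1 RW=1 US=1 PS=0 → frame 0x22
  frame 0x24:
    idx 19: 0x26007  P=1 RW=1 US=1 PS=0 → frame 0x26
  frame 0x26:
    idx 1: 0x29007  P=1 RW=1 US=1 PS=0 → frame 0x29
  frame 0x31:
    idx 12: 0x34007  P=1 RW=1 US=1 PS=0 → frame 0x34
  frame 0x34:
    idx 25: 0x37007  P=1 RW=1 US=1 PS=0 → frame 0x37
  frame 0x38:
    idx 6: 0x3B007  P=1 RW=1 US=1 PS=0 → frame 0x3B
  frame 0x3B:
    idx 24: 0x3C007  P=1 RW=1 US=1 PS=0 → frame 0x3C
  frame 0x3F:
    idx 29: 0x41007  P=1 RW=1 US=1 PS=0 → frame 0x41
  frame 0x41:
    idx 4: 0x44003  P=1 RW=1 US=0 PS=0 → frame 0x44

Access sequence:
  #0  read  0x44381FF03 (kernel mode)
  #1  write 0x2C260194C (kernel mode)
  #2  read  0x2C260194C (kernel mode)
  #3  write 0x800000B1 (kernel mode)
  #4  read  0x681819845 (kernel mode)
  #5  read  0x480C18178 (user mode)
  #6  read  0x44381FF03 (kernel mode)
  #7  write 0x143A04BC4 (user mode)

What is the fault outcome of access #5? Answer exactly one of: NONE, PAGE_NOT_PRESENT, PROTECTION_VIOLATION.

Trace:
#0 VA=0x44381FF03 (r,kernel):
  lvl0: tbl 0x19, slot 17 ⇒ 0x1B007 (P1/RW1/US1/PS0)
  lvl1: tbl 0x1B, slot 28 ⇒ 0x1E007 (P1/RW1/US1/PS0)
  lvl2: tbl 0x1E, slot 31 ⇒ 0x22007 (P1/RW1/US1/PS0)
  → PA=0x22F03  (3 entries read)
#1 VA=0x2C260194C (w,kernel):
  lvl0: tbl 0x19, slot 11 ⇒ 0x24007 (P1/RW1/US1/PS0)
  lvl1: tbl 0x24, slot 19 ⇒ 0x26007 (P1/RW1/US1/PS0)
  lvl2: tbl 0x26, slot 1 ⇒ 0x29007 (P1/RW1/US1/PS0)
  → PA=0x2994C  (3 entries read)
#2 VA=0x2C260194C (r,kernel):
  TLB hit vpn=0x2C2601 → PA=0x2994C
#3 VA=0x800000B1 (w,kernel):
  lvl0: tbl 0x19, slot 2 ⇒ 0x2D087 (P1/RW1/US1/PS1)
  → PA=0x2D0B1 (huge @L0)  (1 entries read)
#4 VA=0x681819845 (r,kernel):
  lvl0: tbl 0x19, slot 26 ⇒ 0x31007 (P1/RW1/US1/PS0)
  lvl1: tbl 0x31, slot 12 ⇒ 0x34007 (P1/RW1/US1/PS0)
  lvl2: tbl 0x34, slot 25 ⇒ 0x37007 (P1/RW1/US1/PS0)
  → PA=0x37845  (3 entries read)
#5 VA=0x480C18178 (r,user):
  lvl0: tbl 0x19, slot 18 ⇒ 0x38007 (P1/RW1/US1/PS0)
  lvl1: tbl 0x38, slot 6 ⇒ 0x3B007 (P1/RW1/US1/PS0)
  lvl2: tbl 0x3B, slot 24 ⇒ 0x3C007 (P1/RW1/US1/PS0)
  → PA=0x3C178  (3 entries read)
#6 VA=0x44381FF03 (r,kernel):
  lvl0: tbl 0x19, slot 17 ⇒ 0x1B007 (P1/RW1/US1/PS0)
  lvl1: tbl 0x1B, slot 28 ⇒ 0x1E007 (P1/RW1/US1/PS0)
  lvl2: tbl 0x1E, slot 31 ⇒ 0x22007 (P1/RW1/US1/PS0)
  → PA=0x22F03  (3 entries read)
#7 VA=0x143A04BC4 (w,user):
  lvl0: tbl 0x19, slot 5 ⇒ 0x3F007 (P1/RW1/US1/PS0)
  lvl1: tbl 0x3F, slot 29 ⇒ 0x41007 (P1/RW1/US1/PS0)
  lvl2: tbl 0x41, slot 4 ⇒ 0x44003 (P1/RW1/US0/PS0)
  → PROTECTION_VIOLATION  (3 entries read)

Access #5 fault: NONE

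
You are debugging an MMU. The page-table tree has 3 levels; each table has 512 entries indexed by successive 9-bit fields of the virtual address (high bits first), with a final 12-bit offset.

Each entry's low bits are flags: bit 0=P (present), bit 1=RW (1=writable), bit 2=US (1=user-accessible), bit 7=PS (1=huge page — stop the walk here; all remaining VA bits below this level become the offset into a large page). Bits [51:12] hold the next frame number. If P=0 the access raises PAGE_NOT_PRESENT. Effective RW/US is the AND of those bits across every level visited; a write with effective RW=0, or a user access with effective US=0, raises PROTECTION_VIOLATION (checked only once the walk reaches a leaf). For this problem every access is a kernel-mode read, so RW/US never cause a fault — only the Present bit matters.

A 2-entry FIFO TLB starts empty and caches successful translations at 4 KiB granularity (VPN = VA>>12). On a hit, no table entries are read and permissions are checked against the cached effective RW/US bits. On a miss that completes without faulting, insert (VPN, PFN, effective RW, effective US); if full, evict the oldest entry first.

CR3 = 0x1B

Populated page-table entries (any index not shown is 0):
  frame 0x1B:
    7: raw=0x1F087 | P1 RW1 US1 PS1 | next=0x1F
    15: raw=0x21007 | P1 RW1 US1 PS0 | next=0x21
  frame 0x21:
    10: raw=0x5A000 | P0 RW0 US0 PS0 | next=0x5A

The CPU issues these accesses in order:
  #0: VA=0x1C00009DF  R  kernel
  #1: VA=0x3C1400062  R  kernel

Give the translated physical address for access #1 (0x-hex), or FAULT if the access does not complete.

Trace:
#0 VA=0x1C00009DF (r,kernel):
  L0 @0x1B[7] → 0x1F087  P=1,RW=1,US=1,PS=1
  ✓ 0x1F9DF (huge @L0)  — 1 lookups
#1 VA=0x3C1400062 (r,kernel):
  L0 @0x1B[15] → 0x21007  P=1,RW=1,US=1,PS=0
  L1 @0x21[10] → 0x5A000  P=0,RW=0,US=0,PS=0
  ✗ PAGE_NOT_PRESENT  [2 reads]

Access #1 PA: FAULT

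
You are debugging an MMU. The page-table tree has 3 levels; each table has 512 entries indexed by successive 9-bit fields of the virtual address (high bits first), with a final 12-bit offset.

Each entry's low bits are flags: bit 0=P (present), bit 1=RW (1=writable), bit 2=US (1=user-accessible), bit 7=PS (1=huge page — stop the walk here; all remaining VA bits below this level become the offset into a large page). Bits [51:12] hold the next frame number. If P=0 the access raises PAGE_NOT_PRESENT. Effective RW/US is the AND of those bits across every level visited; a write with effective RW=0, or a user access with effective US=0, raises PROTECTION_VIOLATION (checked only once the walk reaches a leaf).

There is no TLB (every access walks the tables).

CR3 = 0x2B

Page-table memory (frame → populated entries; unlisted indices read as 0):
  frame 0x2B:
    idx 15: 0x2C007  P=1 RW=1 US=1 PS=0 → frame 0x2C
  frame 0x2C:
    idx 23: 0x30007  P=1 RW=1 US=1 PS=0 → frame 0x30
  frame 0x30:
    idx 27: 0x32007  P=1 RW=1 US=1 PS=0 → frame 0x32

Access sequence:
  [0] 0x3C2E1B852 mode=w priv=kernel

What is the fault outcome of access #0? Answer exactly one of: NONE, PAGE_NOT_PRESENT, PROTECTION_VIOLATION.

Walk each access:
#0 VA=0x3C2E1B852 (w,kernel):
  lvl0: tbl 0x2B, slot 15 ⇒ 0x2C007 (P1/RW1/US1/PS0)
  lvl1: tbl 0x2C, slot 23 ⇒ 0x30007 (P1/RW1/US1/PS0)
  lvl2: tbl 0x30, slot 27 ⇒ 0x32007 (P1/RW1/US1/PS0)
  ✓ 0x32852  — 3 lookups

Access #0 fault: NONE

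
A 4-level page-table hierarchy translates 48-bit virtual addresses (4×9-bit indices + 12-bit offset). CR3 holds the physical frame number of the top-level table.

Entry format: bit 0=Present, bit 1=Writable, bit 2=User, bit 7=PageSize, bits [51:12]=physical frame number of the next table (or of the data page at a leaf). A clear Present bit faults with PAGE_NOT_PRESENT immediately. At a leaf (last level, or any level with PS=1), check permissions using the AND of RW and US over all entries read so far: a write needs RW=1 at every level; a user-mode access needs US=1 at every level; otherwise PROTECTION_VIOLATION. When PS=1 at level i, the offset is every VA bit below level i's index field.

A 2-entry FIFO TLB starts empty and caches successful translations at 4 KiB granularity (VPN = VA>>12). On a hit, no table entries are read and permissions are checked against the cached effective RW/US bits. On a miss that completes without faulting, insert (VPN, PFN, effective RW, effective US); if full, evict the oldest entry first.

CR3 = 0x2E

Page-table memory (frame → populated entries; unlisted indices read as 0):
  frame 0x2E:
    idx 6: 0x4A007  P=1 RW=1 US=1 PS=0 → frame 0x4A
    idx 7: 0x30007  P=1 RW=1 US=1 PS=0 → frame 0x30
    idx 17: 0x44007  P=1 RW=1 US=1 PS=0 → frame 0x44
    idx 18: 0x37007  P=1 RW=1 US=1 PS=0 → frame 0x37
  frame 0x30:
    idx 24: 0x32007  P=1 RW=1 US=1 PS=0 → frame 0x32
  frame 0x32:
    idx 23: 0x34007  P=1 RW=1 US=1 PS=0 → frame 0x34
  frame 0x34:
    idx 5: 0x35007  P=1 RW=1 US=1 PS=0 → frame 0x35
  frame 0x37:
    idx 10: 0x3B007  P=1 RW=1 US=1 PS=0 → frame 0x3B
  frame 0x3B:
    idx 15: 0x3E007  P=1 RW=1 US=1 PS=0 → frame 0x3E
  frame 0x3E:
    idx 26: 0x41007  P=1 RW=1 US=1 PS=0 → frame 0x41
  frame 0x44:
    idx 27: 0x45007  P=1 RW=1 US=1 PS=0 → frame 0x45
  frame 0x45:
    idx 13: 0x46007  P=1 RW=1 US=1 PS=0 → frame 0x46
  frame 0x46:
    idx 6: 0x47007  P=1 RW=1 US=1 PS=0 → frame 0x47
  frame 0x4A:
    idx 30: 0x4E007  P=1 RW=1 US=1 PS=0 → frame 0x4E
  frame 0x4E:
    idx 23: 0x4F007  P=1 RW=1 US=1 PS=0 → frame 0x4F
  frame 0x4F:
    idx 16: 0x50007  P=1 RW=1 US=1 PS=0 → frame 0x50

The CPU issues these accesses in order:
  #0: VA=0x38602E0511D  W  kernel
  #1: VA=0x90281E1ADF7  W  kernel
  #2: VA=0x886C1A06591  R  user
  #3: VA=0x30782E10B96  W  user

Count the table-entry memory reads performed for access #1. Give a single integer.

Trace:
#0 VA=0x38602E0511D (w,kernel):
  L0 @0x2E[7] → 0x30007  P=1,RW=1,US=1,PS=0
  L1 @0x30[24] → 0x32007  P=1,RW=1,US=1,PS=0
  L2 @0x32[23] → 0x34007  P=1,RW=1,US=1,PS=0
  L3 @0x34[5] → 0x35007  P=1,RW=1,US=1,PS=0
  ✓ 0x3511D  — 4 lookups
#1 VA=0x90281E1ADF7 (w,kernel):
  L0 @0x2E[18] → 0x37007  P=1,RW=1,US=1,PS=0
  L1 @0x37[10] → 0x3B007  P=1,RW=1,US=1,PS=0
  L2 @0x3B[15] → 0x3E007  P=1,RW=1,US=1,PS=0
  L3 @0x3E[26] → 0x41007  P=1,RW=1,US=1,PS=0
  ✓ 0x41DF7  — 4 lookups
#2 VA=0x886C1A06591 (r,user):
  L0 @0x2E[17] → 0x44007  P=1,RW=1,US=1,PS=0
  L1 @0x44[27] → 0x45007  P=1,RW=1,US=1,PS=0
  L2 @0x45[13] → 0x46007  P=1,RW=1,US=1,PS=0
  L3 @0x46[6] → 0x47007  P=1,RW=1,US=1,PS=0
  ✓ 0x47591  — 4 lookups
#3 VA=0x30782E10B96 (w,user):
  L0 @0x2E[6] → 0x4A007  P=1,RW=1,US=1,PS=0
  L1 @0x4A[30] → 0x4E007  P=1,RW=1,US=1,PS=0
  L2 @0x4E[23] → 0x4F007  P=1,RW=1,US=1,PS=0
  L3 @0x4F[16] → 0x50007  P=1,RW=1,US=1,PS=0
  ✓ 0x50B96  — 4 lookups

Entries read for #1: 4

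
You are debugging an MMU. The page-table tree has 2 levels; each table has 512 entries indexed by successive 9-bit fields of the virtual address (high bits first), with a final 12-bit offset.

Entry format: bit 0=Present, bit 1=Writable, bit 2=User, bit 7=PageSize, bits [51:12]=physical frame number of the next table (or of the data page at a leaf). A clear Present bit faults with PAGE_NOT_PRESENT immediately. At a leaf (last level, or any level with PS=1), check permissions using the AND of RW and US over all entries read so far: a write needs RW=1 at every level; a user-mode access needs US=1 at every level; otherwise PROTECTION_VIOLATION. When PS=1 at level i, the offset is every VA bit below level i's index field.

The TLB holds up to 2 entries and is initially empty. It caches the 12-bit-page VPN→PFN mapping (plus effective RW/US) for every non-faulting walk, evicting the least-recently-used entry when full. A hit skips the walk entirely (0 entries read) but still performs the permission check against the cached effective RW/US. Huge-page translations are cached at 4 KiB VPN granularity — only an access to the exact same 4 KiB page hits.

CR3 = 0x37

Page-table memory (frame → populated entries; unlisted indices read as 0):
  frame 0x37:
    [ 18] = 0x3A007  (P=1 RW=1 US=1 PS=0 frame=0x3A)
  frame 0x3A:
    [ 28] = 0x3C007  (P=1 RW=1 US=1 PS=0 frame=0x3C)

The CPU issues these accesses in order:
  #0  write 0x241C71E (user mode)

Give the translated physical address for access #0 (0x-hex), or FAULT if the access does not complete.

Walk each access:
#0 VA=0x241C71E (w,user):
  L0 @0x37[18] → 0x3A007  P=1,RW=1,US=1,PS=0
  L1 @0x3A[28] → 0x3C007  P=1,RW=1,US=1,PS=0
  ✓ 0x3C71E  — 2 lookups

Access #0 PA: 0x3C71E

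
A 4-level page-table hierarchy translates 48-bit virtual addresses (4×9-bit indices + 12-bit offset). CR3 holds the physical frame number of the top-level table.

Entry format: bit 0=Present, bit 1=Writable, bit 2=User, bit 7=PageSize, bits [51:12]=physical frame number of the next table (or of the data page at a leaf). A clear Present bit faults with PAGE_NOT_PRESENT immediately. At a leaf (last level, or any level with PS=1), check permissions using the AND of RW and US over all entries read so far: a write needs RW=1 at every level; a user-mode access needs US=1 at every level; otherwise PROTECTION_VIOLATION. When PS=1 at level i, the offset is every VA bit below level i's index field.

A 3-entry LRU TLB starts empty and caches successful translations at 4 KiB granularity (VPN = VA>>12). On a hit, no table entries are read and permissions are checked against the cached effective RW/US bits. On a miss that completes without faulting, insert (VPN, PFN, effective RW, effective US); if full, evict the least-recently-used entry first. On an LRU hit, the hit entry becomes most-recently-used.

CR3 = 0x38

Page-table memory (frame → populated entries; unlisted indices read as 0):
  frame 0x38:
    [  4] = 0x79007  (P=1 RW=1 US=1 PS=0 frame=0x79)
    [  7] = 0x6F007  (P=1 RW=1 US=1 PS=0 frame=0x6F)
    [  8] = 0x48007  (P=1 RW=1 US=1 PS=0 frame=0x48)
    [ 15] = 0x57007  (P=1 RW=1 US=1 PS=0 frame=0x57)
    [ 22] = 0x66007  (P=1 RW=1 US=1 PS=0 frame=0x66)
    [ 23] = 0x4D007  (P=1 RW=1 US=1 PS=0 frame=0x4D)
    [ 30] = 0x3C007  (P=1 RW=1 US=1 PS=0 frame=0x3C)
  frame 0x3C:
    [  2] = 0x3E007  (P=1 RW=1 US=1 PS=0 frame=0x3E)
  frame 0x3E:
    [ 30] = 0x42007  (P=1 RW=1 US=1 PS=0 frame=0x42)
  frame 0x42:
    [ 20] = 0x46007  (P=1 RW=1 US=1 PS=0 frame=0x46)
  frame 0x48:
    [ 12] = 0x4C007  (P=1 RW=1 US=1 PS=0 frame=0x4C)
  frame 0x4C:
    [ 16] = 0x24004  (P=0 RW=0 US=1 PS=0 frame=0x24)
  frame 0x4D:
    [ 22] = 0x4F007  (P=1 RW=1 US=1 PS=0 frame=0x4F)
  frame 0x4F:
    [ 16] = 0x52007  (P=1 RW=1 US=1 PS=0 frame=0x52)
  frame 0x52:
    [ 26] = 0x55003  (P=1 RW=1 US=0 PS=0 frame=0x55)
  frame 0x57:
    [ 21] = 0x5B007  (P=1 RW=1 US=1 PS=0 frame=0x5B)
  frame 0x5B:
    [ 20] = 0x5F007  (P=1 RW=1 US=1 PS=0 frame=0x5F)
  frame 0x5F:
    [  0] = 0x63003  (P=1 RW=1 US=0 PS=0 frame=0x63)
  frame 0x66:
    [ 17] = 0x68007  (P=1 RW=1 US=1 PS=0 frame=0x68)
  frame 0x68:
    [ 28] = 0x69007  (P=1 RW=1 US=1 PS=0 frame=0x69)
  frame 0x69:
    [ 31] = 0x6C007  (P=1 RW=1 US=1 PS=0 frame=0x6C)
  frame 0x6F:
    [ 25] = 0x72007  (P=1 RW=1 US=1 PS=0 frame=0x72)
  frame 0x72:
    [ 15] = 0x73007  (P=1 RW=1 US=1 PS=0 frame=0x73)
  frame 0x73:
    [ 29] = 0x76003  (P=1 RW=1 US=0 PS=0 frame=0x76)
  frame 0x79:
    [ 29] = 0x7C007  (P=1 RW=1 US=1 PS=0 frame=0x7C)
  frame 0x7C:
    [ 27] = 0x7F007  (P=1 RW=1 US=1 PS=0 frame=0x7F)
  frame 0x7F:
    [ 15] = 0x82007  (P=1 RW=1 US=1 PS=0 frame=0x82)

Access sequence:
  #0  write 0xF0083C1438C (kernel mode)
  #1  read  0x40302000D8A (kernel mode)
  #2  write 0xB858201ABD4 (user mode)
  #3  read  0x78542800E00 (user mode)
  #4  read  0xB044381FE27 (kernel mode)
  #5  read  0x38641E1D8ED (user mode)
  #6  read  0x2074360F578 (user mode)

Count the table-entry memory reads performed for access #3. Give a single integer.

Trace:
#0 VA=0xF0083C1438C (w,kernel):
  lvl0: tbl 0x38, slot 30 ⇒ 0x3C007 (P1/RW1/US1/PS0)
  lvl1: tbl 0x3C, slot 2 ⇒ 0x3E007 (P1/RW1/US1/PS0)
  lvl2: tbl 0x3E, slot 30 ⇒ 0x42007 (P1/RW1/US1/PS0)
  lvl3: tbl 0x42, slot 20 ⇒ 0x46007 (P1/RW1/US1/PS0)
  → PA=0x4638C  (4 entries read)
#1 VA=0x40302000D8A (r,kernel):
  lvl0: tbl 0x38, slot 8 ⇒ 0x48007 (P1/RW1/US1/PS0)
  lvl1: tbl 0x48, slot 12 ⇒ 0x4C007 (P1/RW1/US1/PS0)
  lvl2: tbl 0x4C, slot 16 ⇒ 0x24004 (P0/RW0/US1/PS0)
  ⇒ fault: PAGE_NOT_PRESENT  — 3 lookups
#2 VA=0xB858201ABD4 (w,user):
  lvl0: tbl 0x38, slot 23 ⇒ 0x4D007 (P1/RW1/US1/PS0)
  lvl1: tbl 0x4D, slot 22 ⇒ 0x4F007 (P1/RW1/US1/PS0)
  lvl2: tbl 0x4F, slot 16 ⇒ 0x52007 (P1/RW1/US1/PS0)
  lvl3: tbl 0x52, slot 26 ⇒ 0x55003 (P1/RW1/US0/PS0)
  ⇒ fault: PROTECTION_VIOLATION  — 4 lookups
#3 VA=0x78542800E00 (r,user):
  lvl0: tbl 0x38, slot 15 ⇒ 0x57007 (P1/RW1/US1/PS0)
  lvl1: tbl 0x57, slot 21 ⇒ 0x5B007 (P1/RW1/US1/PS0)
  lvl2: tbl 0x5B, slot 20 ⇒ 0x5F007 (P1/RW1/US1/PS0)
  lvl3: tbl 0x5F, slot 0 ⇒ 0x63003 (P1/RW1/US0/PS0)
  ⇒ fault: PROTECTION_VIOLATION  — 4 lookups
#4 VA=0xB044381FE27 (r,kernel):
  lvl0: tbl 0x38, slot 22 ⇒ 0x66007 (P1/RW1/US1/PS0)
  lvl1: tbl 0x66, slot 17 ⇒ 0x68007 (P1/RW1/US1/PS0)
  lvl2: tbl 0x68, slot 28 ⇒ 0x69007 (P1/RW1/US1/PS0)
  lvl3: tbl 0x69, slot 31 ⇒ 0x6C007 (P1/RW1/US1/PS0)
  → PA=0x6CE27  (4 entries read)
#5 VA=0x38641E1D8ED (r,user):
  lvl0: tbl 0x38, slot 7 ⇒ 0x6F007 (P1/RW1/US1/PS0)
  lvl1: tbl 0x6F, slot 25 ⇒ 0x72007 (P1/RW1/US1/PS0)
  lvl2: tbl 0x72, slot 15 ⇒ 0x73007 (P1/RW1/US1/PS0)
  lvl3: tbl 0x73, slot 29 ⇒ 0x76003 (P1/RW1/US0/PS0)
  ⇒ fault: PROTECTION_VIOLATION  — 4 lookups
#6 VA=0x2074360F578 (r,user):
  lvl0: tbl 0x38, slot 4 ⇒ 0x79007 (P1/RW1/US1/PS0)
  lvl1: tbl 0x79, slot 29 ⇒ 0x7C007 (P1/RW1/US1/PS0)
  lvl2: tbl 0x7C, slot 27 ⇒ 0x7F007 (P1/RW1/US1/PS0)
  lvl3: tbl 0x7F, slot 15 ⇒ 0x82007 (P1/RW1/US1/PS0)
  → PA=0x82578  (4 entries read)

Entries read for #3: 4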